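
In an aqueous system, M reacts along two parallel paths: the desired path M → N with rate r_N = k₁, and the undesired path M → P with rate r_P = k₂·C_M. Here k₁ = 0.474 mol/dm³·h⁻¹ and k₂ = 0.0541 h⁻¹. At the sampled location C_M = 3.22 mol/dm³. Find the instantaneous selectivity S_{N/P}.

2.72

S_{N/P} = r_N/r_P = (k₁)/(k₂·C_M) = (k₁/k₂)·C_M⁻¹.
= (0.474) / (0.0541×3.220) = 0.4740/0.1742 = 2.72.
The undesired path is higher order in M, so low C_M (CSTR or dilute feed) favours N.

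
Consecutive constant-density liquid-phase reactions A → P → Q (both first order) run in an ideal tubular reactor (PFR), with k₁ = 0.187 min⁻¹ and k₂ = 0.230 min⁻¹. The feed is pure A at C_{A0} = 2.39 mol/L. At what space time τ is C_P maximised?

The intermediate peaks when r₁ = r₂, i.e. k₁e^(−k₁τ) = k₂e^(−k₂τ), giving τ_opt = ln(k₂/k₁)/(k₂−k₁).
= ln(0.230/0.187)/(0.230−0.187) = ln(1.230)/0.04300 = 0.2070/0.04300 = 4.81 min.

4.81 min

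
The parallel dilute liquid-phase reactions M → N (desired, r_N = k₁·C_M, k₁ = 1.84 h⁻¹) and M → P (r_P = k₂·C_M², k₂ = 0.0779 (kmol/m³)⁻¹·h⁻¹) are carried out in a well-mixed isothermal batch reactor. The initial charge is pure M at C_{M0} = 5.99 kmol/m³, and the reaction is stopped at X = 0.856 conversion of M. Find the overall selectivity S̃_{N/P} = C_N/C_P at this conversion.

C_M = C_{M0}(1−X) = 0.8626 kmol/m³.
Along a PFR/batch, dC_N/dC_M = −r_N/(r_N+r_P) = −k₁/(k₁+k₂·C_M).
Integrating from C_{M0} to C_M: C_N = (1.84/0.0779)·ln[(1.84+0.0779·5.99)/(1.84+0.0779·0.863)] = 23.62·ln(2.307/1.907) = 4.491 kmol/m³.
C_P = (C_{M0}−C_M)−C_N = 0.6361 kmol/m³; S̃_{N/P} = 4.491/0.6361 = 7.06.

7.06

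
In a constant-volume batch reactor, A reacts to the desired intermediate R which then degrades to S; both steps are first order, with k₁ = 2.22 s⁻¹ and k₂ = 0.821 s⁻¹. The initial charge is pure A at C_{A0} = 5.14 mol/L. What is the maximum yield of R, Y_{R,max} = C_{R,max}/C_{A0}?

0.558

For a first-order series the maximum intermediate yield is C_{R,max}/C_{A0} = (k₁/k₂)^[k₂/(k₂−k₁)].
= (2.22/0.821)^(0.821/(0.821−2.22)) = (2.704)^(-0.5868) = 0.5578.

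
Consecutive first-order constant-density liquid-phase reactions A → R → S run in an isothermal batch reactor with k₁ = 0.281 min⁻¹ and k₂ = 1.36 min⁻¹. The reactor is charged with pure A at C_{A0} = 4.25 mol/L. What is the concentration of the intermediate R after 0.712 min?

0.486 mol/L

The intermediate concentration in a first-order A→B→C sequence is C_R = k₁C_{A0}(e^(−k₁t) − e^(−k₂t))/(k₂−k₁).
e^(−k₁t) = e^(−0.281×0.712) = e^(−0.2001) = 0.8187; e^(−k₂t) = e^(−0.9683) = 0.3797.
C_R = 0.281×4.25/(1.36−0.281) × (0.8187−0.3797) = 1.107×0.4390 = 0.4858 mol/L.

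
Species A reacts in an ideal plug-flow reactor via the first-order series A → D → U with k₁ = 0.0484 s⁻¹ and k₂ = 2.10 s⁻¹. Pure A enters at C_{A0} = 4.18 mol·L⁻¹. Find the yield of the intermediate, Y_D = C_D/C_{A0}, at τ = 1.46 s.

The intermediate concentration in a first-order A→B→C sequence is C_D = k₁C_{A0}(e^(−k₁τ) − e^(−k₂τ))/(k₂−k₁).
e^(−k₁τ) = e^(−0.0484×1.46) = e^(−0.07066) = 0.9318; e^(−k₂τ) = e^(−3.066) = 0.04661.
C_D = 0.0484×4.18/(2.10−0.0484) × (0.9318−0.04661) = 0.09861×0.8852 = 0.08729 mol·L⁻¹.
Y_D = C_D/C_{A0} = 0.08729/4.18 = 0.0209.

0.0209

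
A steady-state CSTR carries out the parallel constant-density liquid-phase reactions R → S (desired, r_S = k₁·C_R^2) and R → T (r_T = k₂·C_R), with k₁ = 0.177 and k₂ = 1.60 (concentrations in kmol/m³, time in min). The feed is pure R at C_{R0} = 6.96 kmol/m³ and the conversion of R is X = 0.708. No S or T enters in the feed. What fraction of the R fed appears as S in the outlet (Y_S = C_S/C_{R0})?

Exit C_R = C_{R0}(1−X) = 6.96×0.292 = 2.032 kmol/m³.
Rates in a CSTR are evaluated at the outlet concentration: r_S = 0.177×2.032^2 = 0.7311, r_T = 1.60×2.032 = 3.252.
Fraction of consumed R going to S: r_S/(r_S+r_T) = 0.1836.
C_S = 0.1836·C_{R0}·X = 0.1836×6.96×0.708 = 0.905 kmol/m³; Y_S = C_S/C_{R0} = 0.130.

0.130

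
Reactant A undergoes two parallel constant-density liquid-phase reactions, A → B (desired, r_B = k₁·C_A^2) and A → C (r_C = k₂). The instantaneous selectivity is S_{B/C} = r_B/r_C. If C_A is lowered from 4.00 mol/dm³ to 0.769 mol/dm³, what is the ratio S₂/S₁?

0.0370

S_{B/C} = (k₁/k₂)·C_A^2, so S₂/S₁ = (C_{A,2}/C_{A,1})^2.
= (0.769/4.00)^2 = (0.1923)^2 = 0.0370.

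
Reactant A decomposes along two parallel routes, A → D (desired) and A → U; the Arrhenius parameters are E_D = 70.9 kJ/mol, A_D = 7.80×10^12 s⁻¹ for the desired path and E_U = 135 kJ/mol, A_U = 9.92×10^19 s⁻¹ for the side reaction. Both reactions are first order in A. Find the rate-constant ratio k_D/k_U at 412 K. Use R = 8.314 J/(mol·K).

10.5

With equal orders, S_{D/U} = k_D/k_U = (A_D/A_U)·exp[(E_U−E_D)/(RT)].
(E_U−E_D)/(RT) = (135−70.9)×10³/(8.314×412) = 64100/3425 = 18.71.
k_D/k_U = (7.80×10^12/9.92×10^19)·exp(18.71) = 7.863×10^-8 × 1.340×10^8 = 10.5.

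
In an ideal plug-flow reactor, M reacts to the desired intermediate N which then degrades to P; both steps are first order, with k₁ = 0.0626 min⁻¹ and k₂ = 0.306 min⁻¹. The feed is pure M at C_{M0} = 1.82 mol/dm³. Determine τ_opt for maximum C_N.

6.52 min

The intermediate peaks when r₁ = r₂, i.e. k₁e^(−k₁τ) = k₂e^(−k₂τ), giving τ_opt = ln(k₂/k₁)/(k₂−k₁).
= ln(0.306/0.0626)/(0.306−0.0626) = ln(4.888)/0.2434 = 1.587/0.2434 = 6.52 min.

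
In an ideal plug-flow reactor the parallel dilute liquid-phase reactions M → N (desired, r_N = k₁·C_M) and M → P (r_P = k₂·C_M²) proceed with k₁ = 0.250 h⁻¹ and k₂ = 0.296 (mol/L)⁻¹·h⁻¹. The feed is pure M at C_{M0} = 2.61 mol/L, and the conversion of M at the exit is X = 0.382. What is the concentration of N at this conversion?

0.288 mol/L

C_M = C_{M0}(1−X) = 1.613 mol/L.
Along a PFR/batch, dC_N/dC_M = −r_N/(r_N+r_P) = −k₁/(k₁+k₂·C_M).
Integrating from C_{M0} to C_M: C_N = (0.250/0.296)·ln[(0.250+0.296·2.61)/(0.250+0.296·1.61)] = 0.8446·ln(1.023/0.7274) = 0.2876 mol/L.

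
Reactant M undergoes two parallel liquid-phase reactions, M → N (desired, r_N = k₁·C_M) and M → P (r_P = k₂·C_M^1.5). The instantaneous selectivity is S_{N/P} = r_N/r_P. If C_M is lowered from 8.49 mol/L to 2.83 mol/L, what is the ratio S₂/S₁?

S_{N/P} = (k₁/k₂)·C_M^-0.5, so S₂/S₁ = (C_{M,2}/C_{M,1})^-0.5.
= (2.83/8.49)^(-0.5) = (0.3333)^(-0.5) = 1.73.

1.73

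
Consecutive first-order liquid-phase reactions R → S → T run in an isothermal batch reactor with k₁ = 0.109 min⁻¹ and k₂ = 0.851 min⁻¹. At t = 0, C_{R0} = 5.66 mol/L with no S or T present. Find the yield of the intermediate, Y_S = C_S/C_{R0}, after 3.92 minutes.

The intermediate concentration in a first-order A→B→C sequence is C_S = k₁C_{R0}(e^(−k₁t) − e^(−k₂t))/(k₂−k₁).
e^(−k₁t) = e^(−0.109×3.92) = e^(−0.4273) = 0.6523; e^(−k₂t) = e^(−3.336) = 0.03558.
C_S = 0.109×5.66/(0.851−0.109) × (0.6523−0.03558) = 0.8315×0.6167 = 0.5128 mol/L.
Y_S = C_S/C_{R0} = 0.5128/5.66 = 0.0906.

0.0906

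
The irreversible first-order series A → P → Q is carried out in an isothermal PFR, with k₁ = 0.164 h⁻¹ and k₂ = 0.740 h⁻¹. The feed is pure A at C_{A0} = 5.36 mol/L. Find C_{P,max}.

0.773 mol/L

Evaluating C_P at τ_opt = ln(k₂/k₁)/(k₂−k₁) gives C_{P,max}/C_{A0} = (k₁/k₂)^[k₂/(k₂−k₁)].
= (0.164/0.740)^(0.740/(0.740−0.164)) = (0.2216)^(1.285) = 0.1443.
C_{P,max} = 0.1443×5.36 = 0.773 mol/L.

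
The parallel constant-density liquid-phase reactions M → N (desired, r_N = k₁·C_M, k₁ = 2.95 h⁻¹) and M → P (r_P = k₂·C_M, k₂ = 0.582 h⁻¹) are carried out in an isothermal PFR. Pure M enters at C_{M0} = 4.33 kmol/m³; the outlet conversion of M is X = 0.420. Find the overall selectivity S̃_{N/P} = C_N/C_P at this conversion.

5.07

C_M = C_{M0}(1−X) = 2.511 kmol/m³.
Both paths are first order in M, so the instantaneous fraction to N is constant: dC_N/d(−C_M) = k₁/(k₁+k₂) = 0.8352.
C_N = 0.8352·(C_{M0}−C_M) = 0.8352×1.819 = 1.52 kmol/m³.
C_P = (C_{M0}−C_M)−C_N = 0.2997 kmol/m³; S̃_{N/P} = 1.519/0.2997 = 5.07.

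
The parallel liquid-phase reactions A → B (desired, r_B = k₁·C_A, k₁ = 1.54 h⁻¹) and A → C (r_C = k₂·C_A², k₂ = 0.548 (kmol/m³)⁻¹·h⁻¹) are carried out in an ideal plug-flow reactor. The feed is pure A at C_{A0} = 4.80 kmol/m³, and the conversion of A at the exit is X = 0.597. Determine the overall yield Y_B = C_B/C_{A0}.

0.277

C_A = C_{A0}(1−X) = 1.934 kmol/m³.
Along a PFR/batch, dC_B/dC_A = −r_B/(r_B+r_C) = −k₁/(k₁+k₂·C_A).
Integrating from C_{A0} to C_A: C_B = (1.54/0.548)·ln[(1.54+0.548·4.80)/(1.54+0.548·1.93)] = 2.810·ln(4.170/2.600) = 1.328 kmol/m³.
Y_B = C_B/C_{A0} = 1.328/4.80 = 0.277.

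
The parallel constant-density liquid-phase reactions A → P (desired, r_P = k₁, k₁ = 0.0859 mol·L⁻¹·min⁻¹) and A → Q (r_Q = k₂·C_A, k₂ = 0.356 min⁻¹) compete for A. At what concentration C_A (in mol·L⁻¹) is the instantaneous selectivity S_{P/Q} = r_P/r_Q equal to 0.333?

S_{P/Q} = (k₁/k₂)·C_A⁻¹ ⇒ C_A = (S·k₂/k₁)^(-1).
= (0.333×0.356/0.0859)^(-1) = (1.380)^(-1) = 0.725 mol·L⁻¹.

0.725 mol·L⁻¹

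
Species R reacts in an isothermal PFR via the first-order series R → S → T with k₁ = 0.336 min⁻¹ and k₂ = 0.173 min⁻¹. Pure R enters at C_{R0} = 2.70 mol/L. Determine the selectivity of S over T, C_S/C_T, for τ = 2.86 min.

The intermediate concentration in a first-order A→B→C sequence is C_S = k₁C_{R0}(e^(−k₁τ) − e^(−k₂τ))/(k₂−k₁).
e^(−k₁τ) = e^(−0.336×2.86) = e^(−0.9610) = 0.3825; e^(−k₂τ) = e^(−0.4948) = 0.6097.
C_S = 0.336×2.70/(0.173−0.336) × (0.3825−0.6097) = (-5.566)×(-0.2272) = 1.264 mol/L.
C_R = C_{R0}e^(−k₁τ) = 1.033 mol/L, so C_T = C_{R0}−C_R−C_S = 0.4028 mol/L; C_S/C_T = 3.14.

3.14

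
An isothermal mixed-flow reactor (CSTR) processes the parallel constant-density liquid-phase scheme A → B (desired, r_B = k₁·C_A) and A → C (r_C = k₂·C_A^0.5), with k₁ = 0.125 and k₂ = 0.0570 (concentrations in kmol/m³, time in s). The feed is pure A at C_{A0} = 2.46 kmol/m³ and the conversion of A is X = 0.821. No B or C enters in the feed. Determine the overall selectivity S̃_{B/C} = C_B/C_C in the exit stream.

Exit C_A = C_{A0}(1−X) = 2.46×0.179 = 0.4403 kmol/m³.
In a CSTR the entire volume is at exit conditions, so r_B = 0.125×0.4403 = 0.05504 and r_C = 0.0570×0.4403^0.5 = 0.03782.
Overall selectivity = C_B/C_C = r_Bτ/(r_Cτ) = r_B/r_C = 1.46.

1.46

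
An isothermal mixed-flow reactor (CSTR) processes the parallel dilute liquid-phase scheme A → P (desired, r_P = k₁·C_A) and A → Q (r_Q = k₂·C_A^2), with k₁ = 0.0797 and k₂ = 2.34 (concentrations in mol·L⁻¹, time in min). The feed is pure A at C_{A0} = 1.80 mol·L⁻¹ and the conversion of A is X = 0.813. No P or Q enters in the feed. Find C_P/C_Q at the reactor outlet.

0.101

Exit C_A = C_{A0}(1−X) = 1.80×0.187 = 0.3366 mol·L⁻¹.
In a CSTR the entire volume is at exit conditions, so r_P = 0.0797×0.3366 = 0.02683 and r_Q = 2.34×0.3366^2 = 0.2651.
Overall selectivity = C_P/C_Q = r_Pτ/(r_Qτ) = r_P/r_Q = 0.101.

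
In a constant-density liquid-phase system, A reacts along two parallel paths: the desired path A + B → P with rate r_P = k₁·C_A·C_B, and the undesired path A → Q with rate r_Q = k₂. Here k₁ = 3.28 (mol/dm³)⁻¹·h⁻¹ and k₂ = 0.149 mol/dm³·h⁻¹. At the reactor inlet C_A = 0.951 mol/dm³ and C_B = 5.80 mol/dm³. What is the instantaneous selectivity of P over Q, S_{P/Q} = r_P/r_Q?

121

S_{P/Q} = r_P/r_Q = (k₁·C_A·C_B)/(k₂) = (k₁/k₂)·C_A·C_B.
= (3.28×0.9510×5.800) / (0.149) = 18.09/0.1490 = 121.
Since the desired path is higher order in A, keeping C_A high (PFR or concentrated feed) favours P.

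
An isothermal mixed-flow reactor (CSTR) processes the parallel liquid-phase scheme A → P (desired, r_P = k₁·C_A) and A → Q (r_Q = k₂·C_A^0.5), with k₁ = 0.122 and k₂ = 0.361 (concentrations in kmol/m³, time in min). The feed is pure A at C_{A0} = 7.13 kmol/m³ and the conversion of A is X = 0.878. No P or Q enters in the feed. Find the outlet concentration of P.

Exit C_A = C_{A0}(1−X) = 7.13×0.122 = 0.8699 kmol/m³.
A CSTR operates uniformly at the exit composition, giving r_P = 0.1061 and r_Q = 0.3367 (each k·C_A^n at C_A = 0.8699).
Fraction of consumed A going to P: r_P/(r_P+r_Q) = 0.2397.
C_P = 0.2397·C_{A0}·X = 0.2397×7.13×0.878 = 1.50 kmol/m³.

1.50 kmol/m³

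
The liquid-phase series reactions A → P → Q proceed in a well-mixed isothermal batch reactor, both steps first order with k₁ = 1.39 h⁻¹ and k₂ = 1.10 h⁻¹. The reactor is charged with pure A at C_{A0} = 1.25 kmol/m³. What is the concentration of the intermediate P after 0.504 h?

For first-order series with pure A initially, C_P(t) = k₁C_{A0}/(k₂−k₁)·(e^(−k₁t) − e^(−k₂t)).
e^(−k₁t) = e^(−1.39×0.504) = e^(−0.7006) = 0.4963; e^(−k₂t) = e^(−0.5544) = 0.5744.
C_P = 1.39×1.25/(1.10−1.39) × (0.4963−0.5744) = (-5.991)×(-0.07811) = 0.4680 kmol/m³.

0.468 kmol/m³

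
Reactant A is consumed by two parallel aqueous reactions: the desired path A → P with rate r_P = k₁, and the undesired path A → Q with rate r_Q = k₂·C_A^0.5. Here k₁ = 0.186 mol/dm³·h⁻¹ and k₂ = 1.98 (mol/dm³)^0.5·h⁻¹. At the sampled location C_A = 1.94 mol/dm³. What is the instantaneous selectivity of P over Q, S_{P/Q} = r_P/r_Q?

S_{P/Q} = r_P/r_Q = (k₁)/(k₂·C_A^0.5) = (k₁/k₂)·C_A^-0.5.
= (0.186) / (1.98×1.940^0.5) = 0.1860/2.758 = 0.0674.

0.0674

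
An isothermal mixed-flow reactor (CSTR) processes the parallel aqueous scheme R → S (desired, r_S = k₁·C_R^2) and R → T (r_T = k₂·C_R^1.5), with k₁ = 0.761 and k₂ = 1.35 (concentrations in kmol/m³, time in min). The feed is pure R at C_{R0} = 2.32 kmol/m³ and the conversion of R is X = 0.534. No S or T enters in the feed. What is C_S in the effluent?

0.458 kmol/m³

Exit C_R = C_{R0}(1−X) = 2.32×0.466 = 1.081 kmol/m³.
In a CSTR the entire volume is at exit conditions, so r_S = 0.761×1.081^2 = 0.8895 and r_T = 1.35×1.081^1.5 = 1.518.
Fraction of consumed R going to S: r_S/(r_S+r_T) = 0.3695.
C_S = 0.3695·C_{R0}·X = 0.3695×2.32×0.534 = 0.458 kmol/m³.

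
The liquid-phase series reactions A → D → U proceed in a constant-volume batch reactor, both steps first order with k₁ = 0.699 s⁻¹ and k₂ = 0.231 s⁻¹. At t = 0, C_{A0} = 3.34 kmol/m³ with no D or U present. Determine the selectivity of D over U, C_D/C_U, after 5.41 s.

0.676

The intermediate concentration in a first-order A→B→C sequence is C_D = k₁C_{A0}(e^(−k₁t) − e^(−k₂t))/(k₂−k₁).
e^(−k₁t) = e^(−0.699×5.41) = e^(−3.782) = 0.02279; e^(−k₂t) = e^(−1.250) = 0.2866.
C_D = 0.699×3.34/(0.231−0.699) × (0.02279−0.2866) = (-4.989)×(-0.2638) = 1.316 kmol/m³.
C_A = C_{A0}e^(−k₁t) = 0.07611 kmol/m³, so C_U = C_{A0}−C_A−C_D = 1.948 kmol/m³; C_D/C_U = 0.676.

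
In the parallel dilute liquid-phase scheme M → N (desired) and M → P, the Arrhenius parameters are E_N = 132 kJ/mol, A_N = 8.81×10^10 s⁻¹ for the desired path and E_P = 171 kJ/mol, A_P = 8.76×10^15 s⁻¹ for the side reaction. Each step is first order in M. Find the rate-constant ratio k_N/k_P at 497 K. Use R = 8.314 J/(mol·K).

With equal orders, S_{N/P} = k_N/k_P = (A_N/A_P)·exp[(E_P−E_N)/(RT)].
(E_P−E_N)/(RT) = (171−132)×10³/(8.314×497) = 39000/4132 = 9.438.
k_N/k_P = (8.81×10^10/8.76×10^15)·exp(9.438) = 1.006×10^-5 × 12562 = 0.126.

0.126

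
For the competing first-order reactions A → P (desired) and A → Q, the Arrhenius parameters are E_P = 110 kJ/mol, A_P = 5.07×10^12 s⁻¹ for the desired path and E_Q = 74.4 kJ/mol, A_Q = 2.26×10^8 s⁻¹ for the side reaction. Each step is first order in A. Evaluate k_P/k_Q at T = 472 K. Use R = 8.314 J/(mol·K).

With equal orders, S_{P/Q} = k_P/k_Q = (A_P/A_Q)·exp[(E_Q−E_P)/(RT)].
(E_Q−E_P)/(RT) = (74.4−110)×10³/(8.314×472) = -35600/3924 = -9.072.
k_P/k_Q = (5.07×10^12/2.26×10^8)·exp(-9.072) = 22434 × 1.148×10^-4 = 2.58.

2.58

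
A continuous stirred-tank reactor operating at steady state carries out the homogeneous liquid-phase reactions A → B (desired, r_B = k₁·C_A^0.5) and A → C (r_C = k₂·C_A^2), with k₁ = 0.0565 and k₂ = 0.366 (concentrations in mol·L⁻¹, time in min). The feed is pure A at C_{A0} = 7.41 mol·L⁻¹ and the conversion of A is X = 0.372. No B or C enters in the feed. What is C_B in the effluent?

Exit C_A = C_{A0}(1−X) = 7.41×0.628 = 4.653 mol·L⁻¹.
In a CSTR the entire volume is at exit conditions, so r_B = 0.0565×4.653^0.5 = 0.1219 and r_C = 0.366×4.653^2 = 7.926.
Fraction of consumed A going to B: r_B/(r_B+r_C) = 0.01515.
C_B = 0.01515·C_{A0}·X = 0.01515×7.41×0.372 = 0.0417 mol·L⁻¹.

0.0417 mol·L⁻¹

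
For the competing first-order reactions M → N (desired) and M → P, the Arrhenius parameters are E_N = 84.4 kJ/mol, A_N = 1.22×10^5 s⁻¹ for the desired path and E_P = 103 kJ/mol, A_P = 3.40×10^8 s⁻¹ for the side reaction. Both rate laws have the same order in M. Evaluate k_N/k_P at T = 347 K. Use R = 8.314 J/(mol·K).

0.226

k_N/k_P = (A_N/A_P)·exp[−(E_N−E_P)/(RT)] = (A_N/A_P)·exp[(E_P−E_N)/(RT)].
(E_P−E_N)/(RT) = (103−84.4)×10³/(8.314×347) = 18600/2885 = 6.447.
k_N/k_P = (1.22×10^5/3.40×10^8)·exp(6.447) = 3.588×10^-4 × 631.0 = 0.226.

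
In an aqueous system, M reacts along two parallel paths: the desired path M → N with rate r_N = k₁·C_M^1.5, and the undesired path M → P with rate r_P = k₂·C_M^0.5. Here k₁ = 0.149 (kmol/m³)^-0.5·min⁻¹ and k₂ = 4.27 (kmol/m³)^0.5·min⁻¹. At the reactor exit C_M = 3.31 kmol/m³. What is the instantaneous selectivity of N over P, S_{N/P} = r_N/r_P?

0.116

S_{N/P} = r_N/r_P = (k₁·C_M^1.5)/(k₂·C_M^0.5) = (k₁/k₂)·C_M.
= (0.149×3.310^1.5) / (4.27×3.310^0.5) = 0.8973/7.769 = 0.116.
Since the desired path is higher order in M, keeping C_M high (PFR or concentrated feed) favours N.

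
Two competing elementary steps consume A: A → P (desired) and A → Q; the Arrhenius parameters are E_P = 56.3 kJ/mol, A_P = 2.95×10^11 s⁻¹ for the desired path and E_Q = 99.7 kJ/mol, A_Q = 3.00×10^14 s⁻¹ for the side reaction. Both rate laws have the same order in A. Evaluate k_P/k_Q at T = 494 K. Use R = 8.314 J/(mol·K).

38.2

With equal orders, S_{P/Q} = k_P/k_Q = (A_P/A_Q)·exp[(E_Q−E_P)/(RT)].
(E_Q−E_P)/(RT) = (99.7−56.3)×10³/(8.314×494) = 43400/4107 = 10.57.
k_P/k_Q = (2.95×10^11/3.00×10^14)·exp(10.57) = 9.833×10^-4 × 38833 = 38.2.
Since E_P < E_Q, lowering the temperature improves selectivity toward P.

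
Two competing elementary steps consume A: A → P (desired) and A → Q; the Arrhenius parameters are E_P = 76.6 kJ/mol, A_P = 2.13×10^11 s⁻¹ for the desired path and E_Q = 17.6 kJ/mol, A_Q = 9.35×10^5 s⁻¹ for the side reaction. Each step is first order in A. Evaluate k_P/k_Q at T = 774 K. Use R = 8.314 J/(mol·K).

23.8

k_P/k_Q = (A_P/A_Q)·exp[−(E_P−E_Q)/(RT)] = (A_P/A_Q)·exp[(E_Q−E_P)/(RT)].
(E_Q−E_P)/(RT) = (17.6−76.6)×10³/(8.314×774) = -59000/6435 = -9.169.
k_P/k_Q = (2.13×10^11/9.35×10^5)·exp(-9.169) = 2.278×10^5 × 1.043×10^-4 = 23.8.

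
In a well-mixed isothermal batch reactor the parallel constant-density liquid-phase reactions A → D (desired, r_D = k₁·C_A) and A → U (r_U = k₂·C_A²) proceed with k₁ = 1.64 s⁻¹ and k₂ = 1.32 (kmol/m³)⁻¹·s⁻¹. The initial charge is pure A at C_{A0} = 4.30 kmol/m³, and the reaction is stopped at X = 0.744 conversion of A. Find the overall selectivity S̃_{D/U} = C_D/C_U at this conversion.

0.502

C_A = C_{A0}(1−X) = 1.101 kmol/m³.
Along a PFR/batch, dC_D/dC_A = −r_D/(r_D+r_U) = −k₁/(k₁+k₂·C_A).
Integrating from C_{A0} to C_A: C_D = (1.64/1.32)·ln[(1.64+1.32·4.30)/(1.64+1.32·1.10)] = 1.242·ln(7.316/3.093) = 1.070 kmol/m³.
C_U = (C_{A0}−C_A)−C_D = 2.130 kmol/m³; S̃_{D/U} = 1.070/2.130 = 0.502.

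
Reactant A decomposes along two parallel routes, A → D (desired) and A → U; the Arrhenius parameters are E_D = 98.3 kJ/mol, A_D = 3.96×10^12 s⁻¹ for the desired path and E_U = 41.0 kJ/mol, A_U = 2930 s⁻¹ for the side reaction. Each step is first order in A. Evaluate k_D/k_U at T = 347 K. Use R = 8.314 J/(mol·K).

Since both paths have the same order in A, the concentration cancels and S_{D/U} = k_D/k_U = (A_D/A_U)·exp[(E_U−E_D)/(RT)].
(E_U−E_D)/(RT) = (41.0−98.3)×10³/(8.314×347) = -57300/2885 = -19.86.
k_D/k_U = (3.96×10^12/2930)·exp(-19.86) = 1.352×10^9 × 2.367×10^-9 = 3.20.

3.20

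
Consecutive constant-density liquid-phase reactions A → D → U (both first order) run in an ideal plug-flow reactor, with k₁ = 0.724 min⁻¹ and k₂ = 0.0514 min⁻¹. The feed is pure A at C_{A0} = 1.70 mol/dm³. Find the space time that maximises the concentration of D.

For first-order series the maximum of C_D occurs at τ_opt = ln(k₂/k₁)/(k₂−k₁).
= ln(0.0514/0.724)/(0.0514−0.724) = ln(0.07099)/-0.6726 = -2.645/-0.6726 = 3.93 min.

3.93 min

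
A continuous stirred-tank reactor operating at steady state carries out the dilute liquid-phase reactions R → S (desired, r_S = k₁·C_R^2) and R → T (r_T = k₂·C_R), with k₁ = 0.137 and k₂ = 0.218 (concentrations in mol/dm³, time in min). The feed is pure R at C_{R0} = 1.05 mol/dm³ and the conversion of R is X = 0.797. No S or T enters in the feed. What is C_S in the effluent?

Exit C_R = C_{R0}(1−X) = 1.05×0.203 = 0.2131 mol/dm³.
In a CSTR the entire volume is at exit conditions, so r_S = 0.137×0.2131^2 = 0.006224 and r_T = 0.218×0.2131 = 0.04647.
Fraction of consumed R going to S: r_S/(r_S+r_T) = 0.1181.
C_S = 0.1181·C_{R0}·X = 0.1181×1.05×0.797 = 0.0989 mol/dm³.

0.0989 mol/dm³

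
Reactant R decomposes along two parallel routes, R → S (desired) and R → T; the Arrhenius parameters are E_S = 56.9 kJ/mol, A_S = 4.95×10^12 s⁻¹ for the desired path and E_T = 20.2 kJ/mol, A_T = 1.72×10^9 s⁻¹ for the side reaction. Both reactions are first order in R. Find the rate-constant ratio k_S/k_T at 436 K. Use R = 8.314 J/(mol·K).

0.115

Since both paths have the same order in R, the concentration cancels and S_{S/T} = k_S/k_T = (A_S/A_T)·exp[(E_T−E_S)/(RT)].
(E_T−E_S)/(RT) = (20.2−56.9)×10³/(8.314×436) = -36700/3625 = -10.12.
k_S/k_T = (4.95×10^12/1.72×10^9)·exp(-10.12) = 2878 × 4.009×10^-5 = 0.115.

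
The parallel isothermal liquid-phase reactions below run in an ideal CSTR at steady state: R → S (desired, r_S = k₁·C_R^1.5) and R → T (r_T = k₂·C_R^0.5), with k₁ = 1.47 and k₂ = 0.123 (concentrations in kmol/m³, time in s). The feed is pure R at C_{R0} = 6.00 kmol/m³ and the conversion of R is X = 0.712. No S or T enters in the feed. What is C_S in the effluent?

Exit C_R = C_{R0}(1−X) = 6.00×0.288 = 1.728 kmol/m³.
A CSTR operates uniformly at the exit composition, giving r_S = 3.339 and r_T = 0.1617 (each k·C_R^n at C_R = 1.728).
Fraction of consumed R going to S: r_S/(r_S+r_T) = 0.9538.
C_S = 0.9538·C_{R0}·X = 0.9538×6.00×0.712 = 4.07 kmol/m³.

4.07 kmol/m³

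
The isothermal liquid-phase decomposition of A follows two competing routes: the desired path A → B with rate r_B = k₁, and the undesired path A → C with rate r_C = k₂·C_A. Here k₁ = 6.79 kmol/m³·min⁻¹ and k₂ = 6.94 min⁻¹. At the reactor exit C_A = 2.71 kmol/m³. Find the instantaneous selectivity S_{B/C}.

0.361

S_{B/C} = r_B/r_C = (k₁)/(k₂·C_A) = (k₁/k₂)·C_A⁻¹.
= (6.79) / (6.94×2.710) = 6.790/18.81 = 0.361.
The undesired path is higher order in A, so low C_A (CSTR or dilute feed) favours B.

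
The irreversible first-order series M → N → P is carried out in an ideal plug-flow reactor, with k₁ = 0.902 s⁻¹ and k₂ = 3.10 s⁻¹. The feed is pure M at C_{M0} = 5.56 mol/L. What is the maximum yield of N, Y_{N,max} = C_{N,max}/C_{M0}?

For a first-order series the maximum intermediate yield is C_{N,max}/C_{M0} = (k₁/k₂)^[k₂/(k₂−k₁)].
= (0.902/3.10)^(3.10/(3.10−0.902)) = (0.2910)^(1.410) = 0.1753.

0.175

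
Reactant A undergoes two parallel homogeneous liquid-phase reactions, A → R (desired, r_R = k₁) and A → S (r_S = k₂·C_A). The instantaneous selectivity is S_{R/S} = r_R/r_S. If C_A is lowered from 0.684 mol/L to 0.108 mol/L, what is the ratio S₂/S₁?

6.33

S_{R/S} = (k₁/k₂)·C_A⁻¹, so S₂/S₁ = (C_{A,2}/C_{A,1})⁻¹.
= 0.684/0.108 = 6.33.
Selectivity toward R rises as C_A falls — low-concentration operation is favoured.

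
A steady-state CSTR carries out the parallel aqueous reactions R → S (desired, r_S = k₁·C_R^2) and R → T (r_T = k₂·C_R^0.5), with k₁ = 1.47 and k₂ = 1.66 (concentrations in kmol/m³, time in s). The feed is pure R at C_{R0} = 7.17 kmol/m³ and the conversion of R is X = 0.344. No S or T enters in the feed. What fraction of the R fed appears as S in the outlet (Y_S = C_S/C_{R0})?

Exit C_R = C_{R0}(1−X) = 7.17×0.656 = 4.704 kmol/m³.
Rates in a CSTR are evaluated at the outlet concentration: r_S = 1.47×4.704^2 = 32.52, r_T = 1.66×4.704^0.5 = 3.600.
Fraction of consumed R going to S: r_S/(r_S+r_T) = 0.9003.
C_S = 0.9003·C_{R0}·X = 0.9003×7.17×0.344 = 2.22 kmol/m³; Y_S = C_S/C_{R0} = 0.310.

0.310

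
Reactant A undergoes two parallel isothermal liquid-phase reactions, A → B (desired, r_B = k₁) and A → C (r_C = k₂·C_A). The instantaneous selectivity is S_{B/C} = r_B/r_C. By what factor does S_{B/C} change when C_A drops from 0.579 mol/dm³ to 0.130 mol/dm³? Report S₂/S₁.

S_{B/C} = (k₁/k₂)·C_A⁻¹, so S₂/S₁ = (C_{A,2}/C_{A,1})⁻¹.
= 0.579/0.130 = 4.45.

4.45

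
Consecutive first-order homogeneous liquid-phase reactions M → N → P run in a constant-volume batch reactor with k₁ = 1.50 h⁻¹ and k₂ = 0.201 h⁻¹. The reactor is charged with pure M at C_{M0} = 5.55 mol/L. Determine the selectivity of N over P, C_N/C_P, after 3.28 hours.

1.46

For first-order series with pure M initially, C_N(t) = k₁C_{M0}/(k₂−k₁)·(e^(−k₁t) − e^(−k₂t)).
e^(−k₁t) = e^(−1.50×3.28) = e^(−4.920) = 0.007299; e^(−k₂t) = e^(−0.6593) = 0.5172.
C_N = 1.50×5.55/(0.201−1.50) × (0.007299−0.5172) = (-6.409)×(-0.5099) = 3.268 mol/L.
C_M = C_{M0}e^(−k₁t) = 0.04051 mol/L, so C_P = C_{M0}−C_M−C_N = 2.241 mol/L; C_N/C_P = 1.46.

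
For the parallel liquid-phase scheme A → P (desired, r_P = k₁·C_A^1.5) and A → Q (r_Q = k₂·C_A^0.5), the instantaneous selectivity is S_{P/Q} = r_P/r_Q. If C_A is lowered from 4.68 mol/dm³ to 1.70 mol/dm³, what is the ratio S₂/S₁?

0.363

S_{P/Q} = (k₁/k₂)·C_A, so S₂/S₁ = (C_{A,2}/C_{A,1}).
= 1.70/4.68 = 0.363.
Selectivity toward P falls as C_A falls — high-concentration operation is favoured.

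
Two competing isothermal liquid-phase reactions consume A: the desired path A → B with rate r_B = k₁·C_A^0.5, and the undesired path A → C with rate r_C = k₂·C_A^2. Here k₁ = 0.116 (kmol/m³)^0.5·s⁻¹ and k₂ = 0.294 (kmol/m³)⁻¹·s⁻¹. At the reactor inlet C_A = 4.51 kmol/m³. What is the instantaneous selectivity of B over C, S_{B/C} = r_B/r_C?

0.0412

S_{B/C} = r_B/r_C = (k₁·C_A^0.5)/(k₂·C_A^2) = (k₁/k₂)·C_A^-1.5.
= (0.116×4.510^0.5) / (0.294×4.510^2) = 0.2463/5.980 = 0.0412.
The undesired path is higher order in A, so low C_A (CSTR or dilute feed) favours B.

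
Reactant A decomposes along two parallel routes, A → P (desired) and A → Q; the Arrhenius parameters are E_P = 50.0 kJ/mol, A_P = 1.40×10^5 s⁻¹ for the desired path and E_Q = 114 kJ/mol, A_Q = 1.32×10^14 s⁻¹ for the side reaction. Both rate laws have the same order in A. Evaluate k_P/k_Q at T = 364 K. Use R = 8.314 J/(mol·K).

With equal orders, S_{P/Q} = k_P/k_Q = (A_P/A_Q)·exp[(E_Q−E_P)/(RT)].
(E_Q−E_P)/(RT) = (114−50.0)×10³/(8.314×364) = 64000/3026 = 21.15.
k_P/k_Q = (1.40×10^5/1.32×10^14)·exp(21.15) = 1.061×10^-9 × 1.529×10^9 = 1.62.

1.62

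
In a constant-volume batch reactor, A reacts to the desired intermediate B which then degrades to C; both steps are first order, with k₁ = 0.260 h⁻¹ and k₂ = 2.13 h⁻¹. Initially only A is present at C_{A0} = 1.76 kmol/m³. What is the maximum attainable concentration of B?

At the optimum, C_{B,max}/C_{A0} = (k₁/k₂)^[k₂/(k₂−k₁)].
= (0.260/2.13)^(2.13/(2.13−0.260)) = (0.1221)^(1.139) = 0.09112.
C_{B,max} = 0.09112×1.76 = 0.160 kmol/m³.

0.160 kmol/m³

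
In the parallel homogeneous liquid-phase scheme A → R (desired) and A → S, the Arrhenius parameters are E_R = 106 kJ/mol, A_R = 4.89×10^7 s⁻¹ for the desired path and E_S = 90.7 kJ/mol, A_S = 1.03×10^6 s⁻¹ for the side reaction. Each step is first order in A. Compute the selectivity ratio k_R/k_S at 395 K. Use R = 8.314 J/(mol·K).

k_R/k_S = (A_R/A_S)·exp[−(E_R−E_S)/(RT)] = (A_R/A_S)·exp[(E_S−E_R)/(RT)].
(E_S−E_R)/(RT) = (90.7−106)×10³/(8.314×395) = -15300/3284 = -4.659.
k_R/k_S = (4.89×10^7/1.03×10^6)·exp(-4.659) = 47.48 × 0.009477 = 0.450.

0.450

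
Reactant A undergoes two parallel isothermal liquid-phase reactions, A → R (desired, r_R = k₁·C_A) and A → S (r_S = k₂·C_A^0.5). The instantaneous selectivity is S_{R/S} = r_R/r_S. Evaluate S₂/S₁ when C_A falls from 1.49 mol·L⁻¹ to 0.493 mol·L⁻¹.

0.575

S_{R/S} = (k₁/k₂)·C_A^0.5, so S₂/S₁ = (C_{A,2}/C_{A,1})^0.5.
= (0.493/1.49)^0.5 = (0.3309)^0.5 = 0.575.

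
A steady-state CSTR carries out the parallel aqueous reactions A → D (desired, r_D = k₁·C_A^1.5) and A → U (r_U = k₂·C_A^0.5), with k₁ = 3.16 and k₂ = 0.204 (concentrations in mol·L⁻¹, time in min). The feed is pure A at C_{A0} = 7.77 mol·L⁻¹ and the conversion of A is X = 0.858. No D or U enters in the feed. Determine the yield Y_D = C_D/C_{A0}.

0.811

Exit C_A = C_{A0}(1−X) = 7.77×0.142 = 1.103 mol·L⁻¹.
A CSTR operates uniformly at the exit composition, giving r_D = 3.662 and r_U = 0.2143 (each k·C_A^n at C_A = 1.103).
Fraction of consumed A going to D: r_D/(r_D+r_U) = 0.9447.
C_D = 0.9447·C_{A0}·X = 0.9447×7.77×0.858 = 6.30 mol·L⁻¹; Y_D = C_D/C_{A0} = 0.811.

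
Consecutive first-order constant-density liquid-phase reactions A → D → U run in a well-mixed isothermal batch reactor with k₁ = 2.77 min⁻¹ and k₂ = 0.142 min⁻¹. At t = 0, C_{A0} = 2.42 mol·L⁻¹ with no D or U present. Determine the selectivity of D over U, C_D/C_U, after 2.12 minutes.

3.53

The intermediate concentration in a first-order A→B→C sequence is C_D = k₁C_{A0}(e^(−k₁t) − e^(−k₂t))/(k₂−k₁).
e^(−k₁t) = e^(−2.77×2.12) = e^(−5.872) = 0.002816; e^(−k₂t) = e^(−0.3010) = 0.7400.
C_D = 2.77×2.42/(0.142−2.77) × (0.002816−0.7400) = (-2.551)×(-0.7372) = 1.881 mol·L⁻¹.
C_A = C_{A0}e^(−k₁t) = 0.006815 mol·L⁻¹, so C_U = C_{A0}−C_A−C_D = 0.5327 mol·L⁻¹; C_D/C_U = 3.53.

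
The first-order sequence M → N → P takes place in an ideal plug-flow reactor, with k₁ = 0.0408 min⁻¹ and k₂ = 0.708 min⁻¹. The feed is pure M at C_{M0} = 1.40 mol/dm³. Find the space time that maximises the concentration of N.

The intermediate peaks when r₁ = r₂, i.e. k₁e^(−k₁τ) = k₂e^(−k₂τ), giving τ_opt = ln(k₂/k₁)/(k₂−k₁).
= ln(0.708/0.0408)/(0.708−0.0408) = ln(17.35)/0.6672 = 2.854/0.6672 = 4.28 min.

4.28 min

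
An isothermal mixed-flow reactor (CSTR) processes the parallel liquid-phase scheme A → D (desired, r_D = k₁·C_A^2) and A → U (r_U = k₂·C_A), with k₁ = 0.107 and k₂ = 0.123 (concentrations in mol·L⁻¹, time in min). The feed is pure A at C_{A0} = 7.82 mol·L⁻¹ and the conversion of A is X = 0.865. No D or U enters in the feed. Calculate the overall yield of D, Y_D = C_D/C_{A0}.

0.414

Exit C_A = C_{A0}(1−X) = 7.82×0.135 = 1.056 mol·L⁻¹.
In a CSTR the entire volume is at exit conditions, so r_D = 0.107×1.056^2 = 0.1193 and r_U = 0.123×1.056 = 0.1299.
Fraction of consumed A going to D: r_D/(r_D+r_U) = 0.4787.
C_D = 0.4787·C_{A0}·X = 0.4787×7.82×0.865 = 3.24 mol·L⁻¹; Y_D = C_D/C_{A0} = 0.414.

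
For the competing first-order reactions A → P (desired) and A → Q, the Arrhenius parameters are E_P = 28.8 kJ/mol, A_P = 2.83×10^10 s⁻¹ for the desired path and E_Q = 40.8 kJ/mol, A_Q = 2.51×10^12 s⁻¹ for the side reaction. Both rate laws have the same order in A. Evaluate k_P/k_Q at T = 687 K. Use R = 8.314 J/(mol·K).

0.0922

With equal orders, S_{P/Q} = k_P/k_Q = (A_P/A_Q)·exp[(E_Q−E_P)/(RT)].
(E_Q−E_P)/(RT) = (40.8−28.8)×10³/(8.314×687) = 12000/5712 = 2.101.
k_P/k_Q = (2.83×10^10/2.51×10^12)·exp(2.101) = 0.01127 × 8.174 = 0.0922.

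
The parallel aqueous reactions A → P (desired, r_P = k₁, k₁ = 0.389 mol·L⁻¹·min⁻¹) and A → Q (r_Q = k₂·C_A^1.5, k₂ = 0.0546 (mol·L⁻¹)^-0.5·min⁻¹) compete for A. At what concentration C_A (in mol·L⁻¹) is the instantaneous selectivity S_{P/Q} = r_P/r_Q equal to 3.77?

1.53 mol·L⁻¹

S_{P/Q} = (k₁/k₂)·C_A^-1.5 ⇒ C_A = (S·k₂/k₁)^(1/(-1.5)).
= (3.77×0.0546/0.389)^(-0.6667) = (0.5292)^(-0.6667) = 1.53 mol·L⁻¹.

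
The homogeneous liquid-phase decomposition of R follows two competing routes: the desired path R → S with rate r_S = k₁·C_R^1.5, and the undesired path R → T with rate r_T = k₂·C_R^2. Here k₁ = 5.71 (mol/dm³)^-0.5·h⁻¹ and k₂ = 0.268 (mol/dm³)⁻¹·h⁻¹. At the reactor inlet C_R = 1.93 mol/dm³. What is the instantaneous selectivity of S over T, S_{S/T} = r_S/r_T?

S_{S/T} = r_S/r_T = (k₁·C_R^1.5)/(k₂·C_R^2) = (k₁/k₂)·C_R^-0.5.
= (5.71×1.930^1.5) / (0.268×1.930^2) = 15.31/0.9983 = 15.3.

15.3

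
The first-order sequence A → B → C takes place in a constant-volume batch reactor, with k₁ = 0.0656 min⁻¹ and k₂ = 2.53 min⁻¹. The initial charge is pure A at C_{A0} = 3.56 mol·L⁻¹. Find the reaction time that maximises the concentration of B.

1.48 min

The intermediate peaks when r₁ = r₂, i.e. k₁e^(−k₁t) = k₂e^(−k₂t), giving t_opt = ln(k₂/k₁)/(k₂−k₁).
= ln(2.53/0.0656)/(2.53−0.0656) = ln(38.57)/2.464 = 3.652/2.464 = 1.48 min.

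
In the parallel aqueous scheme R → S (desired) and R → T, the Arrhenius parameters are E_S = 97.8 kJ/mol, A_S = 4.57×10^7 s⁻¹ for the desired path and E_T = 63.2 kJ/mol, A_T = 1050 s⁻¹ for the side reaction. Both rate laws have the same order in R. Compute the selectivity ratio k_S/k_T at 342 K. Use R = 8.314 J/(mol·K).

k_S/k_T = (A_S/A_T)·exp[−(E_S−E_T)/(RT)] = (A_S/A_T)·exp[(E_T−E_S)/(RT)].
(E_T−E_S)/(RT) = (63.2−97.8)×10³/(8.314×342) = -34600/2843 = -12.17.
k_S/k_T = (4.57×10^7/1050)·exp(-12.17) = 43524 × 5.191×10^-6 = 0.226.

0.226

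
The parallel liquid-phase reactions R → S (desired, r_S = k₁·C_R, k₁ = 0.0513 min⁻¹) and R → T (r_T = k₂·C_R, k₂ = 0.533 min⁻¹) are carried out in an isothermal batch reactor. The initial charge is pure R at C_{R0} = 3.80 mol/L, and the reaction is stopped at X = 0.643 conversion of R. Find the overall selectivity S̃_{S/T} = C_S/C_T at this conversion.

C_R = C_{R0}(1−X) = 1.357 mol/L.
Both paths are first order in R, so the instantaneous fraction to S is constant: dC_S/d(−C_R) = k₁/(k₁+k₂) = 0.08780.
C_S = 0.08780·(C_{R0}−C_R) = 0.08780×2.443 = 0.215 mol/L.
C_T = (C_{R0}−C_R)−C_S = 2.229 mol/L; S̃_{S/T} = 0.2145/2.229 = 0.0962.

0.0962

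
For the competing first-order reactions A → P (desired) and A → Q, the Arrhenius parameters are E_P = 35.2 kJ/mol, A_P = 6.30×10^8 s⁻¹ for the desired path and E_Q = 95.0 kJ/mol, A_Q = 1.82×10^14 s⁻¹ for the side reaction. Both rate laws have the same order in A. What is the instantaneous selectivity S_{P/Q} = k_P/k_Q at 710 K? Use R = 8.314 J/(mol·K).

Since both paths have the same order in A, the concentration cancels and S_{P/Q} = k_P/k_Q = (A_P/A_Q)·exp[(E_Q−E_P)/(RT)].
(E_Q−E_P)/(RT) = (95.0−35.2)×10³/(8.314×710) = 59800/5903 = 10.13.
k_P/k_Q = (6.30×10^8/1.82×10^14)·exp(10.13) = 3.462×10^-6 × 25098 = 0.0869.
Since E_P < E_Q, lowering the temperature improves selectivity toward P.

0.0869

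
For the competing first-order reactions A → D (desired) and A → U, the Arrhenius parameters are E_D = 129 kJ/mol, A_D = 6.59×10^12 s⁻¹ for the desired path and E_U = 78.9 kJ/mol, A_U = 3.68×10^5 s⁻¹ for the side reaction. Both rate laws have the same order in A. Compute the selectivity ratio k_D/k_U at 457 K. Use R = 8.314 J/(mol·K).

33.6

Since both paths have the same order in A, the concentration cancels and S_{D/U} = k_D/k_U = (A_D/A_U)·exp[(E_U−E_D)/(RT)].
(E_U−E_D)/(RT) = (78.9−129)×10³/(8.314×457) = -50100/3799 = -13.19.
k_D/k_U = (6.59×10^12/3.68×10^5)·exp(-13.19) = 1.791×10^7 × 1.877×10^-6 = 33.6.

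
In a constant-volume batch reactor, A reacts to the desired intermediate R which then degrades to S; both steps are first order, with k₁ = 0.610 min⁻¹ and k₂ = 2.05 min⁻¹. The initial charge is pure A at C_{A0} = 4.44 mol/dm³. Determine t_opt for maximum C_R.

0.842 min

The intermediate peaks when r₁ = r₂, i.e. k₁e^(−k₁t) = k₂e^(−k₂t), giving t_opt = ln(k₂/k₁)/(k₂−k₁).
= ln(2.05/0.610)/(2.05−0.610) = ln(3.361)/1.440 = 1.212/1.440 = 0.842 min.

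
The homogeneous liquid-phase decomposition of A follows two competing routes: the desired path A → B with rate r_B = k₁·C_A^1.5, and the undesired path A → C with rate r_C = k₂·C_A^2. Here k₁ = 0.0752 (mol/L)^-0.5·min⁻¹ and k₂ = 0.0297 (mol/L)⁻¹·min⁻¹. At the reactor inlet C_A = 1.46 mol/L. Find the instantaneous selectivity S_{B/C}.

2.10

S_{B/C} = r_B/r_C = (k₁·C_A^1.5)/(k₂·C_A^2) = (k₁/k₂)·C_A^-0.5.
= (0.0752×1.460^1.5) / (0.0297×1.460^2) = 0.1327/0.06331 = 2.10.
The undesired path is higher order in A, so low C_A (CSTR or dilute feed) favours B.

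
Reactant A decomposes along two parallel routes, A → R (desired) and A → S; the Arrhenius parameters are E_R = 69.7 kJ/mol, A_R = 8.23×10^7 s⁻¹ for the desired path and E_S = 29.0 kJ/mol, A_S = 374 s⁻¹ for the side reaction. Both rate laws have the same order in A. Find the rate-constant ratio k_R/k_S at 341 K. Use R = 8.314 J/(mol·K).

0.128

Since both paths have the same order in A, the concentration cancels and S_{R/S} = k_R/k_S = (A_R/A_S)·exp[(E_S−E_R)/(RT)].
(E_S−E_R)/(RT) = (29.0−69.7)×10³/(8.314×341) = -40700/2835 = -14.36.
k_R/k_S = (8.23×10^7/374)·exp(-14.36) = 2.201×10^5 × 5.825×10^-7 = 0.128.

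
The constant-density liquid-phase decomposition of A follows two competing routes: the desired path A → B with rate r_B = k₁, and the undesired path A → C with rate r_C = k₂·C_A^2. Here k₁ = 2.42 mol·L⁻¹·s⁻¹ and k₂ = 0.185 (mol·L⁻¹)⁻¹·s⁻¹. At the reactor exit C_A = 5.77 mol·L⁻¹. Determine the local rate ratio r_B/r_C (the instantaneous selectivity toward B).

0.393

S_{B/C} = r_B/r_C = (k₁)/(k₂·C_A^2) = (k₁/k₂)·C_A^-2.
= (2.42) / (0.185×5.770^2) = 2.420/6.159 = 0.393.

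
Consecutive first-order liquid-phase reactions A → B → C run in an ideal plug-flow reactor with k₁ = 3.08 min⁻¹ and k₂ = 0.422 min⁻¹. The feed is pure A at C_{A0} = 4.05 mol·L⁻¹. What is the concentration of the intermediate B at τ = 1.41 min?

2.53 mol·L⁻¹

Solving the coupled first-order balances gives C_B(τ) = [k₁/(k₂−k₁)]·C_{A0}·(e^(−k₁τ) − e^(−k₂τ)).
e^(−k₁τ) = e^(−3.08×1.41) = e^(−4.343) = 0.01300; e^(−k₂τ) = e^(−0.5950) = 0.5516.
C_B = 3.08×4.05/(0.422−3.08) × (0.01300−0.5516) = (-4.693)×(-0.5386) = 2.527 mol·L⁻¹.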